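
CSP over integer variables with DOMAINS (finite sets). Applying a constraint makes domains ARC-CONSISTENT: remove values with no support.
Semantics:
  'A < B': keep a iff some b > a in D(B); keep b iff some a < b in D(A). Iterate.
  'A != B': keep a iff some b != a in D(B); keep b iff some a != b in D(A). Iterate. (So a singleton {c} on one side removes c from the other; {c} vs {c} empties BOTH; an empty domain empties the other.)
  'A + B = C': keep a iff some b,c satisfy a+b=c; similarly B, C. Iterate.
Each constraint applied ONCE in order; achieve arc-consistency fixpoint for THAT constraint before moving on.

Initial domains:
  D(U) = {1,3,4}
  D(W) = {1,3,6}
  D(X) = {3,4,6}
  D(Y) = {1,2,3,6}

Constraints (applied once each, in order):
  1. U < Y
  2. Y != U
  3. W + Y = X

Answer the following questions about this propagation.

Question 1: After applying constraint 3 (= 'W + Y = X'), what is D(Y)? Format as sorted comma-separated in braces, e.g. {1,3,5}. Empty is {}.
Answer: {2,3}

Derivation:
Constraint 1 (U < Y) on D(U)={1,3,4} D(Y)={1,2,3,6}: Y {1,2,3,6}->{2,3,6}
Constraint 2 (Y != U) on D(Y)={2,3,6} D(U)={1,3,4}: no change
Constraint 3 (W + Y = X) on D(W)={1,3,6} D(Y)={2,3,6} D(X)={3,4,6}: W {1,3,6}->{1,3}; Y {2,3,6}->{2,3}
So after constraint 3: D(Y) = {2,3}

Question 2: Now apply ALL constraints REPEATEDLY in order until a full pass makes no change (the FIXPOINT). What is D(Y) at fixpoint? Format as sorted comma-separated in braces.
pass 0 (initial): D(Y)={1,2,3,6}
pass 1: W {1,3,6}->{1,3}; Y {1,2,3,6}->{2,3}
pass 2: U {1,3,4}->{1}
pass 3: no change
Fixpoint after 3 passes: D(Y) = {2,3}

Answer: {2,3}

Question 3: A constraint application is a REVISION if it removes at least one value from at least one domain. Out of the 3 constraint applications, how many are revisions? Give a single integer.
Constraint 1 (U < Y) on D(U)={1,3,4} D(Y)={1,2,3,6}: Y {1,2,3,6}->{2,3,6} => REVISION
Constraint 2 (Y != U) on D(Y)={2,3,6} D(U)={1,3,4}: no change => not a revision
Constraint 3 (W + Y = X) on D(W)={1,3,6} D(Y)={2,3,6} D(X)={3,4,6}: W {1,3,6}->{1,3}; Y {2,3,6}->{2,3} => REVISION
Total revisions = 2

Answer: 2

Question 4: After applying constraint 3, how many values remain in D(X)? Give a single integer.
Answer: 3

Derivation:
Constraint 1 (U < Y) on D(U)={1,3,4} D(Y)={1,2,3,6}: Y {1,2,3,6}->{2,3,6}
Constraint 2 (Y != U) on D(Y)={2,3,6} D(U)={1,3,4}: no change
Constraint 3 (W + Y = X) on D(W)={1,3,6} D(Y)={2,3,6} D(X)={3,4,6}: W {1,3,6}->{1,3}; Y {2,3,6}->{2,3}
So after constraint 3: D(X)={3,4,6}, size = 3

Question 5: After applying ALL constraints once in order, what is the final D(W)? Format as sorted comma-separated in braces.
Constraint 1 (U < Y) on D(U)={1,3,4} D(Y)={1,2,3,6}: Y {1,2,3,6}->{2,3,6}
Constraint 2 (Y != U) on D(Y)={2,3,6} D(U)={1,3,4}: no change
Constraint 3 (W + Y = X) on D(W)={1,3,6} D(Y)={2,3,6} D(X)={3,4,6}: W {1,3,6}->{1,3}; Y {2,3,6}->{2,3}
So after all 3 constraints: D(W) = {1,3}

Answer: {1,3}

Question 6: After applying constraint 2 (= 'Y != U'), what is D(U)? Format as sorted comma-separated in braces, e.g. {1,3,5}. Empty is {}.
Answer: {1,3,4}

Derivation:
Constraint 1 (U < Y) on D(U)={1,3,4} D(Y)={1,2,3,6}: Y {1,2,3,6}->{2,3,6}
Constraint 2 (Y != U) on D(Y)={2,3,6} D(U)={1,3,4}: no change
So after constraint 2: D(U) = {1,3,4}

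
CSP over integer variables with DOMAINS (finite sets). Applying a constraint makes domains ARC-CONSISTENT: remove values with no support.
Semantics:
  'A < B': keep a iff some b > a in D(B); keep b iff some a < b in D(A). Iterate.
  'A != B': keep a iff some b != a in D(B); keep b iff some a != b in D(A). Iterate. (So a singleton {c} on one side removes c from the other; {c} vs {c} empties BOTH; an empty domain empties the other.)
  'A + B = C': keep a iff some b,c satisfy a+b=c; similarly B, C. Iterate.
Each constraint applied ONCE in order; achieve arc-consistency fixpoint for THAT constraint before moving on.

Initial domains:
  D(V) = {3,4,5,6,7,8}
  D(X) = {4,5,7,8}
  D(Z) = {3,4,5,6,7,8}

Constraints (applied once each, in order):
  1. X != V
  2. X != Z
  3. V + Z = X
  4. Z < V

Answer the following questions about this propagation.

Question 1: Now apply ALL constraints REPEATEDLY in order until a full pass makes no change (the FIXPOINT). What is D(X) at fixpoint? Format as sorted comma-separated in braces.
Answer: {7,8}

Derivation:
pass 0 (initial): D(X)={4,5,7,8}
pass 1: V {3,4,5,6,7,8}->{4,5}; X {4,5,7,8}->{7,8}; Z {3,4,5,6,7,8}->{3,4}
pass 2: no change
Fixpoint after 2 passes: D(X) = {7,8}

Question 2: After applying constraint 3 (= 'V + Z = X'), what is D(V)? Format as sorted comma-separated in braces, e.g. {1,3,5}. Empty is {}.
Answer: {3,4,5}

Derivation:
Constraint 1 (X != V) on D(X)={4,5,7,8} D(V)={3,4,5,6,7,8}: no change
Constraint 2 (X != Z) on D(X)={4,5,7,8} D(Z)={3,4,5,6,7,8}: no change
Constraint 3 (V + Z = X) on D(V)={3,4,5,6,7,8} D(Z)={3,4,5,6,7,8} D(X)={4,5,7,8}: V {3,4,5,6,7,8}->{3,4,5}; Z {3,4,5,6,7,8}->{3,4,5}; X {4,5,7,8}->{7,8}
So after constraint 3: D(V) = {3,4,5}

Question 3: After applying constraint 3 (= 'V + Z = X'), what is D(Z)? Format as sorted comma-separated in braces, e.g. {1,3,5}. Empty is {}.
Answer: {3,4,5}

Derivation:
Constraint 1 (X != V) on D(X)={4,5,7,8} D(V)={3,4,5,6,7,8}: no change
Constraint 2 (X != Z) on D(X)={4,5,7,8} D(Z)={3,4,5,6,7,8}: no change
Constraint 3 (V + Z = X) on D(V)={3,4,5,6,7,8} D(Z)={3,4,5,6,7,8} D(X)={4,5,7,8}: V {3,4,5,6,7,8}->{3,4,5}; Z {3,4,5,6,7,8}->{3,4,5}; X {4,5,7,8}->{7,8}
So after constraint 3: D(Z) = {3,4,5}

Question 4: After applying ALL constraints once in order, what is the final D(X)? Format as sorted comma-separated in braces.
Constraint 1 (X != V) on D(X)={4,5,7,8} D(V)={3,4,5,6,7,8}: no change
Constraint 2 (X != Z) on D(X)={4,5,7,8} D(Z)={3,4,5,6,7,8}: no change
Constraint 3 (V + Z = X) on D(V)={3,4,5,6,7,8} D(Z)={3,4,5,6,7,8} D(X)={4,5,7,8}: V {3,4,5,6,7,8}->{3,4,5}; Z {3,4,5,6,7,8}->{3,4,5}; X {4,5,7,8}->{7,8}
Constraint 4 (Z < V) on D(Z)={3,4,5} D(V)={3,4,5}: Z {3,4,5}->{3,4}; V {3,4,5}->{4,5}
So after all 4 constraints: D(X) = {7,8}

Answer: {7,8}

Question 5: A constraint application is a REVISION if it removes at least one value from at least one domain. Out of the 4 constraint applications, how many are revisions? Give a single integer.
Answer: 2

Derivation:
Constraint 1 (X != V) on D(X)={4,5,7,8} D(V)={3,4,5,6,7,8}: no change => not a revision
Constraint 2 (X != Z) on D(X)={4,5,7,8} D(Z)={3,4,5,6,7,8}: no change => not a revision
Constraint 3 (V + Z = X) on D(V)={3,4,5,6,7,8} D(Z)={3,4,5,6,7,8} D(X)={4,5,7,8}: V {3,4,5,6,7,8}->{3,4,5}; Z {3,4,5,6,7,8}->{3,4,5}; X {4,5,7,8}->{7,8} => REVISION
Constraint 4 (Z < V) on D(Z)={3,4,5} D(V)={3,4,5}: Z {3,4,5}->{3,4}; V {3,4,5}->{4,5} => REVISION
Total revisions = 2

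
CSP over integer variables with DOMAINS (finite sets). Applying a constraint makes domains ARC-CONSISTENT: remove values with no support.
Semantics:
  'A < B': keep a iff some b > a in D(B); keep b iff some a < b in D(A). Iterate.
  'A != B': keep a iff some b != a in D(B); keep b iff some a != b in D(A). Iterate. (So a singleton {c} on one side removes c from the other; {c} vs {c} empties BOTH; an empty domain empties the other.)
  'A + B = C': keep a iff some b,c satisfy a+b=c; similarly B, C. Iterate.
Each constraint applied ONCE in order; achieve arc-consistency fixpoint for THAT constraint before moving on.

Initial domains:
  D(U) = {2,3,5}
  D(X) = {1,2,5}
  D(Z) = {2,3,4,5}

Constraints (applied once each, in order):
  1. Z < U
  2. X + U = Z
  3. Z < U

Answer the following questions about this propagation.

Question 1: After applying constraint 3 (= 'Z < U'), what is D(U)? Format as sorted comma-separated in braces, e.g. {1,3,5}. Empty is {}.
Constraint 1 (Z < U) on D(Z)={2,3,4,5} D(U)={2,3,5}: Z {2,3,4,5}->{2,3,4}; U {2,3,5}->{3,5}
Constraint 2 (X + U = Z) on D(X)={1,2,5} D(U)={3,5} D(Z)={2,3,4}: X {1,2,5}->{1}; U {3,5}->{3}; Z {2,3,4}->{4}
Constraint 3 (Z < U) on D(Z)={4} D(U)={3}: Z {4}->{}; U {3}->{}
So after constraint 3: D(U) = {}

Answer: {}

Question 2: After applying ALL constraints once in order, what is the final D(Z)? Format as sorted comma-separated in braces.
Answer: {}

Derivation:
Constraint 1 (Z < U) on D(Z)={2,3,4,5} D(U)={2,3,5}: Z {2,3,4,5}->{2,3,4}; U {2,3,5}->{3,5}
Constraint 2 (X + U = Z) on D(X)={1,2,5} D(U)={3,5} D(Z)={2,3,4}: X {1,2,5}->{1}; U {3,5}->{3}; Z {2,3,4}->{4}
Constraint 3 (Z < U) on D(Z)={4} D(U)={3}: Z {4}->{}; U {3}->{}
So after all 3 constraints: D(Z) = {}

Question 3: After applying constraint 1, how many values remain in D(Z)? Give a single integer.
Constraint 1 (Z < U) on D(Z)={2,3,4,5} D(U)={2,3,5}: Z {2,3,4,5}->{2,3,4}; U {2,3,5}->{3,5}
So after constraint 1: D(Z)={2,3,4}, size = 3

Answer: 3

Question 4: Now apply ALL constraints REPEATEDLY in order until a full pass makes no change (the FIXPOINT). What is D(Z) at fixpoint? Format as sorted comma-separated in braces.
Answer: {}

Derivation:
pass 0 (initial): D(Z)={2,3,4,5}
pass 1: U {2,3,5}->{}; X {1,2,5}->{1}; Z {2,3,4,5}->{}
pass 2: X {1}->{}
pass 3: no change
Fixpoint after 3 passes: D(Z) = {}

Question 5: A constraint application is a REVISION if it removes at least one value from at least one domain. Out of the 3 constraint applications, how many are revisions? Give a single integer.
Constraint 1 (Z < U) on D(Z)={2,3,4,5} D(U)={2,3,5}: Z {2,3,4,5}->{2,3,4}; U {2,3,5}->{3,5} => REVISION
Constraint 2 (X + U = Z) on D(X)={1,2,5} D(U)={3,5} D(Z)={2,3,4}: X {1,2,5}->{1}; U {3,5}->{3}; Z {2,3,4}->{4} => REVISION
Constraint 3 (Z < U) on D(Z)={4} D(U)={3}: Z {4}->{}; U {3}->{} => REVISION
Total revisions = 3

Answer: 3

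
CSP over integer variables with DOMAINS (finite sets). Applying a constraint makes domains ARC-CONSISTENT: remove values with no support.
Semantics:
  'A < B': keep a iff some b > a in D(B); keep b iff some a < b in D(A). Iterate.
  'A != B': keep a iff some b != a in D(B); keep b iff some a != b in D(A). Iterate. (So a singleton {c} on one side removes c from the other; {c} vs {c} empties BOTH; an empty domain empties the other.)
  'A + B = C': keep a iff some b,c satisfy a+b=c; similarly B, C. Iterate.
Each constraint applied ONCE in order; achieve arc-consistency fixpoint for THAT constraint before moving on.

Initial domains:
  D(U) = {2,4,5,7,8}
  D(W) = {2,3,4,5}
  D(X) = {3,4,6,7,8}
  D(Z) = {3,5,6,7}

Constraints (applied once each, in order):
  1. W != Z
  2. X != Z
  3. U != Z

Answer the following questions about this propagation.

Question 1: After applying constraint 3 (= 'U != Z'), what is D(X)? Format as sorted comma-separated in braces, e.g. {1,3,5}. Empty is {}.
Answer: {3,4,6,7,8}

Derivation:
Constraint 1 (W != Z) on D(W)={2,3,4,5} D(Z)={3,5,6,7}: no change
Constraint 2 (X != Z) on D(X)={3,4,6,7,8} D(Z)={3,5,6,7}: no change
Constraint 3 (U != Z) on D(U)={2,4,5,7,8} D(Z)={3,5,6,7}: no change
So after constraint 3: D(X) = {3,4,6,7,8}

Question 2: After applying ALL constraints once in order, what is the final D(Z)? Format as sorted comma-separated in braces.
Answer: {3,5,6,7}

Derivation:
Constraint 1 (W != Z) on D(W)={2,3,4,5} D(Z)={3,5,6,7}: no change
Constraint 2 (X != Z) on D(X)={3,4,6,7,8} D(Z)={3,5,6,7}: no change
Constraint 3 (U != Z) on D(U)={2,4,5,7,8} D(Z)={3,5,6,7}: no change
So after all 3 constraints: D(Z) = {3,5,6,7}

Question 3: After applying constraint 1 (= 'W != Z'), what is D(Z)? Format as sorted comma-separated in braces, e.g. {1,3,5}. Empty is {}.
Answer: {3,5,6,7}

Derivation:
Constraint 1 (W != Z) on D(W)={2,3,4,5} D(Z)={3,5,6,7}: no change
So after constraint 1: D(Z) = {3,5,6,7}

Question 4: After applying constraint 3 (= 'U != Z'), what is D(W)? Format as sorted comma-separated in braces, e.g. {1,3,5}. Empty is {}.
Constraint 1 (W != Z) on D(W)={2,3,4,5} D(Z)={3,5,6,7}: no change
Constraint 2 (X != Z) on D(X)={3,4,6,7,8} D(Z)={3,5,6,7}: no change
Constraint 3 (U != Z) on D(U)={2,4,5,7,8} D(Z)={3,5,6,7}: no change
So after constraint 3: D(W) = {2,3,4,5}

Answer: {2,3,4,5}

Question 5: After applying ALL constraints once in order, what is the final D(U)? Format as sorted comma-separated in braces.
Constraint 1 (W != Z) on D(W)={2,3,4,5} D(Z)={3,5,6,7}: no change
Constraint 2 (X != Z) on D(X)={3,4,6,7,8} D(Z)={3,5,6,7}: no change
Constraint 3 (U != Z) on D(U)={2,4,5,7,8} D(Z)={3,5,6,7}: no change
So after all 3 constraints: D(U) = {2,4,5,7,8}

Answer: {2,4,5,7,8}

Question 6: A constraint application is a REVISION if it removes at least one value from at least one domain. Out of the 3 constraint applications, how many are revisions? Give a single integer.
Answer: 0

Derivation:
Constraint 1 (W != Z) on D(W)={2,3,4,5} D(Z)={3,5,6,7}: no change => not a revision
Constraint 2 (X != Z) on D(X)={3,4,6,7,8} D(Z)={3,5,6,7}: no change => not a revision
Constraint 3 (U != Z) on D(U)={2,4,5,7,8} D(Z)={3,5,6,7}: no change => not a revision
Total revisions = 0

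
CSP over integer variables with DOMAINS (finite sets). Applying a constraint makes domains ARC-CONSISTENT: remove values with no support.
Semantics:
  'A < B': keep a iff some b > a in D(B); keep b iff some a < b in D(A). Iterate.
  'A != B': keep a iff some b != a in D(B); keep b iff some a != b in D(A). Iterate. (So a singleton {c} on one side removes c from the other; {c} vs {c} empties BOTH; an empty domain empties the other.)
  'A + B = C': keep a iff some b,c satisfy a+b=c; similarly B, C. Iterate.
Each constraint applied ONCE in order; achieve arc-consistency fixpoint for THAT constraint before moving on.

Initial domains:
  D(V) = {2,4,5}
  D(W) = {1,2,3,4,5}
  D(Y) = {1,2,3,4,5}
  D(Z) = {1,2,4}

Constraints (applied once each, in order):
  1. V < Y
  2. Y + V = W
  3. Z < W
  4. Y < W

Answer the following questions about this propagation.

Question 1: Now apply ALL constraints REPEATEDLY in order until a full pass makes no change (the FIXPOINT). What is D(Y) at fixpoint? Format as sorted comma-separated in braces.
Answer: {3}

Derivation:
pass 0 (initial): D(Y)={1,2,3,4,5}
pass 1: V {2,4,5}->{2}; W {1,2,3,4,5}->{5}; Y {1,2,3,4,5}->{3}
pass 2: no change
Fixpoint after 2 passes: D(Y) = {3}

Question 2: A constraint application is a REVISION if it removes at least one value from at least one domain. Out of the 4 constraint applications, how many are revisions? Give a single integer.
Answer: 2

Derivation:
Constraint 1 (V < Y) on D(V)={2,4,5} D(Y)={1,2,3,4,5}: V {2,4,5}->{2,4}; Y {1,2,3,4,5}->{3,4,5} => REVISION
Constraint 2 (Y + V = W) on D(Y)={3,4,5} D(V)={2,4} D(W)={1,2,3,4,5}: Y {3,4,5}->{3}; V {2,4}->{2}; W {1,2,3,4,5}->{5} => REVISION
Constraint 3 (Z < W) on D(Z)={1,2,4} D(W)={5}: no change => not a revision
Constraint 4 (Y < W) on D(Y)={3} D(W)={5}: no change => not a revision
Total revisions = 2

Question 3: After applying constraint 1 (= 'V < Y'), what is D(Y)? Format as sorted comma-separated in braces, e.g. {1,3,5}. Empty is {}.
Answer: {3,4,5}

Derivation:
Constraint 1 (V < Y) on D(V)={2,4,5} D(Y)={1,2,3,4,5}: V {2,4,5}->{2,4}; Y {1,2,3,4,5}->{3,4,5}
So after constraint 1: D(Y) = {3,4,5}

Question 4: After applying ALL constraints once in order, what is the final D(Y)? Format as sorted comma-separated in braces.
Constraint 1 (V < Y) on D(V)={2,4,5} D(Y)={1,2,3,4,5}: V {2,4,5}->{2,4}; Y {1,2,3,4,5}->{3,4,5}
Constraint 2 (Y + V = W) on D(Y)={3,4,5} D(V)={2,4} D(W)={1,2,3,4,5}: Y {3,4,5}->{3}; V {2,4}->{2}; W {1,2,3,4,5}->{5}
Constraint 3 (Z < W) on D(Z)={1,2,4} D(W)={5}: no change
Constraint 4 (Y < W) on D(Y)={3} D(W)={5}: no change
So after all 4 constraints: D(Y) = {3}

Answer: {3}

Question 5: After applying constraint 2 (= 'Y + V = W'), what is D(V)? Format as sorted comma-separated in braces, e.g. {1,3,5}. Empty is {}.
Answer: {2}

Derivation:
Constraint 1 (V < Y) on D(V)={2,4,5} D(Y)={1,2,3,4,5}: V {2,4,5}->{2,4}; Y {1,2,3,4,5}->{3,4,5}
Constraint 2 (Y + V = W) on D(Y)={3,4,5} D(V)={2,4} D(W)={1,2,3,4,5}: Y {3,4,5}->{3}; V {2,4}->{2}; W {1,2,3,4,5}->{5}
So after constraint 2: D(V) = {2}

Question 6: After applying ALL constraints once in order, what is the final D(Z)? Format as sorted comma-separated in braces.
Answer: {1,2,4}

Derivation:
Constraint 1 (V < Y) on D(V)={2,4,5} D(Y)={1,2,3,4,5}: V {2,4,5}->{2,4}; Y {1,2,3,4,5}->{3,4,5}
Constraint 2 (Y + V = W) on D(Y)={3,4,5} D(V)={2,4} D(W)={1,2,3,4,5}: Y {3,4,5}->{3}; V {2,4}->{2}; W {1,2,3,4,5}->{5}
Constraint 3 (Z < W) on D(Z)={1,2,4} D(W)={5}: no change
Constraint 4 (Y < W) on D(Y)={3} D(W)={5}: no change
So after all 4 constraints: D(Z) = {1,2,4}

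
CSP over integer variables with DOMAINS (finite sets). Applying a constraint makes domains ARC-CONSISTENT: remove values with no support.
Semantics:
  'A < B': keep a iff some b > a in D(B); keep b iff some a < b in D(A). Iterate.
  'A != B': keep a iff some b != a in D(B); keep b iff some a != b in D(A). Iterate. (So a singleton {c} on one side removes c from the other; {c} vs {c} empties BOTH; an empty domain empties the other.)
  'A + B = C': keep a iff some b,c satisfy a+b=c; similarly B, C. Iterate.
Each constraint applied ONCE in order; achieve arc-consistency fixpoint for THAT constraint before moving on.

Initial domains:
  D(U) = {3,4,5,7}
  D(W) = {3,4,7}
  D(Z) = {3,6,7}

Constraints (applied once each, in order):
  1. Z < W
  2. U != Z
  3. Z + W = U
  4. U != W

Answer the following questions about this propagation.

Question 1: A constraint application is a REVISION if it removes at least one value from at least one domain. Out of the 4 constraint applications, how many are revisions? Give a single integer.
Constraint 1 (Z < W) on D(Z)={3,6,7} D(W)={3,4,7}: Z {3,6,7}->{3,6}; W {3,4,7}->{4,7} => REVISION
Constraint 2 (U != Z) on D(U)={3,4,5,7} D(Z)={3,6}: no change => not a revision
Constraint 3 (Z + W = U) on D(Z)={3,6} D(W)={4,7} D(U)={3,4,5,7}: Z {3,6}->{3}; W {4,7}->{4}; U {3,4,5,7}->{7} => REVISION
Constraint 4 (U != W) on D(U)={7} D(W)={4}: no change => not a revision
Total revisions = 2

Answer: 2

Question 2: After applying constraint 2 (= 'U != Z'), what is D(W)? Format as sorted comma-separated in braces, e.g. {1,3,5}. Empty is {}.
Answer: {4,7}

Derivation:
Constraint 1 (Z < W) on D(Z)={3,6,7} D(W)={3,4,7}: Z {3,6,7}->{3,6}; W {3,4,7}->{4,7}
Constraint 2 (U != Z) on D(U)={3,4,5,7} D(Z)={3,6}: no change
So after constraint 2: D(W) = {4,7}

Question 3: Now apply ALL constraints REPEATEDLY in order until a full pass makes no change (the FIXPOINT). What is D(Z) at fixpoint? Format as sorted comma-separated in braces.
Answer: {3}

Derivation:
pass 0 (initial): D(Z)={3,6,7}
pass 1: U {3,4,5,7}->{7}; W {3,4,7}->{4}; Z {3,6,7}->{3}
pass 2: no change
Fixpoint after 2 passes: D(Z) = {3}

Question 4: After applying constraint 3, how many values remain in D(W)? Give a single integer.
Answer: 1

Derivation:
Constraint 1 (Z < W) on D(Z)={3,6,7} D(W)={3,4,7}: Z {3,6,7}->{3,6}; W {3,4,7}->{4,7}
Constraint 2 (U != Z) on D(U)={3,4,5,7} D(Z)={3,6}: no change
Constraint 3 (Z + W = U) on D(Z)={3,6} D(W)={4,7} D(U)={3,4,5,7}: Z {3,6}->{3}; W {4,7}->{4}; U {3,4,5,7}->{7}
So after constraint 3: D(W)={4}, size = 1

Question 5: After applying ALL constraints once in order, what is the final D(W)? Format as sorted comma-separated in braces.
Answer: {4}

Derivation:
Constraint 1 (Z < W) on D(Z)={3,6,7} D(W)={3,4,7}: Z {3,6,7}->{3,6}; W {3,4,7}->{4,7}
Constraint 2 (U != Z) on D(U)={3,4,5,7} D(Z)={3,6}: no change
Constraint 3 (Z + W = U) on D(Z)={3,6} D(W)={4,7} D(U)={3,4,5,7}: Z {3,6}->{3}; W {4,7}->{4}; U {3,4,5,7}->{7}
Constraint 4 (U != W) on D(U)={7} D(W)={4}: no change
So after all 4 constraints: D(W) = {4}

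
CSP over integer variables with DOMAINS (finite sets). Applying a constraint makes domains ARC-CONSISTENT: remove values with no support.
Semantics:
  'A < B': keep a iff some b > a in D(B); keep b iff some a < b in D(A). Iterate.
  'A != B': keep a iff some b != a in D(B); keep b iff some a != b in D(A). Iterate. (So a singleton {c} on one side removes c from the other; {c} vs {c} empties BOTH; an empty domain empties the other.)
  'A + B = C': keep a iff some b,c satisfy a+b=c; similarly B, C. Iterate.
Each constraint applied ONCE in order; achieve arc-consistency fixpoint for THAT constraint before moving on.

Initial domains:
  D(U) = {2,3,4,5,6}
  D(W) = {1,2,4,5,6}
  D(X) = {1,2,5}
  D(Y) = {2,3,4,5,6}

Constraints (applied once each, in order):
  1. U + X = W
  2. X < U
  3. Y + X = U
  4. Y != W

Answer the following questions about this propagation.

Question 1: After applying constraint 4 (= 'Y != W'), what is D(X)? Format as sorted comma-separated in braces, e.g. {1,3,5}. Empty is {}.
Constraint 1 (U + X = W) on D(U)={2,3,4,5,6} D(X)={1,2,5} D(W)={1,2,4,5,6}: U {2,3,4,5,6}->{2,3,4,5}; X {1,2,5}->{1,2}; W {1,2,4,5,6}->{4,5,6}
Constraint 2 (X < U) on D(X)={1,2} D(U)={2,3,4,5}: no change
Constraint 3 (Y + X = U) on D(Y)={2,3,4,5,6} D(X)={1,2} D(U)={2,3,4,5}: Y {2,3,4,5,6}->{2,3,4}; U {2,3,4,5}->{3,4,5}
Constraint 4 (Y != W) on D(Y)={2,3,4} D(W)={4,5,6}: no change
So after constraint 4: D(X) = {1,2}

Answer: {1,2}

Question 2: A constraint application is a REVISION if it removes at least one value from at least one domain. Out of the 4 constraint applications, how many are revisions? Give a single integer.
Answer: 2

Derivation:
Constraint 1 (U + X = W) on D(U)={2,3,4,5,6} D(X)={1,2,5} D(W)={1,2,4,5,6}: U {2,3,4,5,6}->{2,3,4,5}; X {1,2,5}->{1,2}; W {1,2,4,5,6}->{4,5,6} => REVISION
Constraint 2 (X < U) on D(X)={1,2} D(U)={2,3,4,5}: no change => not a revision
Constraint 3 (Y + X = U) on D(Y)={2,3,4,5,6} D(X)={1,2} D(U)={2,3,4,5}: Y {2,3,4,5,6}->{2,3,4}; U {2,3,4,5}->{3,4,5} => REVISION
Constraint 4 (Y != W) on D(Y)={2,3,4} D(W)={4,5,6}: no change => not a revision
Total revisions = 2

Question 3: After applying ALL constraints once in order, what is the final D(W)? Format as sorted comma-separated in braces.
Constraint 1 (U + X = W) on D(U)={2,3,4,5,6} D(X)={1,2,5} D(W)={1,2,4,5,6}: U {2,3,4,5,6}->{2,3,4,5}; X {1,2,5}->{1,2}; W {1,2,4,5,6}->{4,5,6}
Constraint 2 (X < U) on D(X)={1,2} D(U)={2,3,4,5}: no change
Constraint 3 (Y + X = U) on D(Y)={2,3,4,5,6} D(X)={1,2} D(U)={2,3,4,5}: Y {2,3,4,5,6}->{2,3,4}; U {2,3,4,5}->{3,4,5}
Constraint 4 (Y != W) on D(Y)={2,3,4} D(W)={4,5,6}: no change
So after all 4 constraints: D(W) = {4,5,6}

Answer: {4,5,6}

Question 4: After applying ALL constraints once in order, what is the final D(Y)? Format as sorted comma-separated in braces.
Answer: {2,3,4}

Derivation:
Constraint 1 (U + X = W) on D(U)={2,3,4,5,6} D(X)={1,2,5} D(W)={1,2,4,5,6}: U {2,3,4,5,6}->{2,3,4,5}; X {1,2,5}->{1,2}; W {1,2,4,5,6}->{4,5,6}
Constraint 2 (X < U) on D(X)={1,2} D(U)={2,3,4,5}: no change
Constraint 3 (Y + X = U) on D(Y)={2,3,4,5,6} D(X)={1,2} D(U)={2,3,4,5}: Y {2,3,4,5,6}->{2,3,4}; U {2,3,4,5}->{3,4,5}
Constraint 4 (Y != W) on D(Y)={2,3,4} D(W)={4,5,6}: no change
So after all 4 constraints: D(Y) = {2,3,4}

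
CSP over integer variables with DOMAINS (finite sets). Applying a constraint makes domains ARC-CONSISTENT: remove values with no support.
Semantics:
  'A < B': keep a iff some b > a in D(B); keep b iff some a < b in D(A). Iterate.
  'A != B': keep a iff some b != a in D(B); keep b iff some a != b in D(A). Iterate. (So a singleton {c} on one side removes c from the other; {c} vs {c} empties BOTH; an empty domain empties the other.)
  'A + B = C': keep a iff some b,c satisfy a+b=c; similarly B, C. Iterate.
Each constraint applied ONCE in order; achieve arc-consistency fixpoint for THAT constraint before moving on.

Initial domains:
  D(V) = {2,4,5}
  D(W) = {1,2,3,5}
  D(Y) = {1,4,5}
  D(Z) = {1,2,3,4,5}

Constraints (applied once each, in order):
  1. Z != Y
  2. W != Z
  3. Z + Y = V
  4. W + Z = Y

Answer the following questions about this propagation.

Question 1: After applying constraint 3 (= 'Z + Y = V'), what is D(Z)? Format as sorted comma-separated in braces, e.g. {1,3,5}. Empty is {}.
Constraint 1 (Z != Y) on D(Z)={1,2,3,4,5} D(Y)={1,4,5}: no change
Constraint 2 (W != Z) on D(W)={1,2,3,5} D(Z)={1,2,3,4,5}: no change
Constraint 3 (Z + Y = V) on D(Z)={1,2,3,4,5} D(Y)={1,4,5} D(V)={2,4,5}: Z {1,2,3,4,5}->{1,3,4}; Y {1,4,5}->{1,4}
So after constraint 3: D(Z) = {1,3,4}

Answer: {1,3,4}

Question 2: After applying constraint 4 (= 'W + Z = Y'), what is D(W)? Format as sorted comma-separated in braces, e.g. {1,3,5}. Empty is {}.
Answer: {1,3}

Derivation:
Constraint 1 (Z != Y) on D(Z)={1,2,3,4,5} D(Y)={1,4,5}: no change
Constraint 2 (W != Z) on D(W)={1,2,3,5} D(Z)={1,2,3,4,5}: no change
Constraint 3 (Z + Y = V) on D(Z)={1,2,3,4,5} D(Y)={1,4,5} D(V)={2,4,5}: Z {1,2,3,4,5}->{1,3,4}; Y {1,4,5}->{1,4}
Constraint 4 (W + Z = Y) on D(W)={1,2,3,5} D(Z)={1,3,4} D(Y)={1,4}: W {1,2,3,5}->{1,3}; Z {1,3,4}->{1,3}; Y {1,4}->{4}
So after constraint 4: D(W) = {1,3}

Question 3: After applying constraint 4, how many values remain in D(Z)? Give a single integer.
Answer: 2

Derivation:
Constraint 1 (Z != Y) on D(Z)={1,2,3,4,5} D(Y)={1,4,5}: no change
Constraint 2 (W != Z) on D(W)={1,2,3,5} D(Z)={1,2,3,4,5}: no change
Constraint 3 (Z + Y = V) on D(Z)={1,2,3,4,5} D(Y)={1,4,5} D(V)={2,4,5}: Z {1,2,3,4,5}->{1,3,4}; Y {1,4,5}->{1,4}
Constraint 4 (W + Z = Y) on D(W)={1,2,3,5} D(Z)={1,3,4} D(Y)={1,4}: W {1,2,3,5}->{1,3}; Z {1,3,4}->{1,3}; Y {1,4}->{4}
So after constraint 4: D(Z)={1,3}, size = 2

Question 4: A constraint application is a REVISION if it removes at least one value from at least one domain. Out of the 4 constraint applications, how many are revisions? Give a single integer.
Answer: 2

Derivation:
Constraint 1 (Z != Y) on D(Z)={1,2,3,4,5} D(Y)={1,4,5}: no change => not a revision
Constraint 2 (W != Z) on D(W)={1,2,3,5} D(Z)={1,2,3,4,5}: no change => not a revision
Constraint 3 (Z + Y = V) on D(Z)={1,2,3,4,5} D(Y)={1,4,5} D(V)={2,4,5}: Z {1,2,3,4,5}->{1,3,4}; Y {1,4,5}->{1,4} => REVISION
Constraint 4 (W + Z = Y) on D(W)={1,2,3,5} D(Z)={1,3,4} D(Y)={1,4}: W {1,2,3,5}->{1,3}; Z {1,3,4}->{1,3}; Y {1,4}->{4} => REVISION
Total revisions = 2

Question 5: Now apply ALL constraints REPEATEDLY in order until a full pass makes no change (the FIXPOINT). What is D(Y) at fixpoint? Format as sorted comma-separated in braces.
pass 0 (initial): D(Y)={1,4,5}
pass 1: W {1,2,3,5}->{1,3}; Y {1,4,5}->{4}; Z {1,2,3,4,5}->{1,3}
pass 2: V {2,4,5}->{5}; W {1,3}->{3}; Z {1,3}->{1}
pass 3: no change
Fixpoint after 3 passes: D(Y) = {4}

Answer: {4}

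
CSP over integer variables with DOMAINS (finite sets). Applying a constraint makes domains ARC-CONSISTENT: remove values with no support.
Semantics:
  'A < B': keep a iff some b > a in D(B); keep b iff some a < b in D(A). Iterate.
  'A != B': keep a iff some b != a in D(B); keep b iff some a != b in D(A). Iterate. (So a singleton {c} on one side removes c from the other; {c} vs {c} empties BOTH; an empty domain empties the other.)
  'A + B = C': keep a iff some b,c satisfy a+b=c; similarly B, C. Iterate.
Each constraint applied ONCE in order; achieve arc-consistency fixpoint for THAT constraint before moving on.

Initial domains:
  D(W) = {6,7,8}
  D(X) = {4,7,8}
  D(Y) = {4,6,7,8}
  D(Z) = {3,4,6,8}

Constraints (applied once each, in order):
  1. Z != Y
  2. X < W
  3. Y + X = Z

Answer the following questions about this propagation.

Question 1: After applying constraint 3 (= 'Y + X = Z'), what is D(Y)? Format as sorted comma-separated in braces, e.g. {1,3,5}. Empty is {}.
Constraint 1 (Z != Y) on D(Z)={3,4,6,8} D(Y)={4,6,7,8}: no change
Constraint 2 (X < W) on D(X)={4,7,8} D(W)={6,7,8}: X {4,7,8}->{4,7}
Constraint 3 (Y + X = Z) on D(Y)={4,6,7,8} D(X)={4,7} D(Z)={3,4,6,8}: Y {4,6,7,8}->{4}; X {4,7}->{4}; Z {3,4,6,8}->{8}
So after constraint 3: D(Y) = {4}

Answer: {4}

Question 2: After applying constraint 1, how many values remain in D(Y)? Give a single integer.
Answer: 4

Derivation:
Constraint 1 (Z != Y) on D(Z)={3,4,6,8} D(Y)={4,6,7,8}: no change
So after constraint 1: D(Y)={4,6,7,8}, size = 4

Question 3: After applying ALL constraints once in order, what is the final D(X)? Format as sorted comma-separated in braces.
Answer: {4}

Derivation:
Constraint 1 (Z != Y) on D(Z)={3,4,6,8} D(Y)={4,6,7,8}: no change
Constraint 2 (X < W) on D(X)={4,7,8} D(W)={6,7,8}: X {4,7,8}->{4,7}
Constraint 3 (Y + X = Z) on D(Y)={4,6,7,8} D(X)={4,7} D(Z)={3,4,6,8}: Y {4,6,7,8}->{4}; X {4,7}->{4}; Z {3,4,6,8}->{8}
So after all 3 constraints: D(X) = {4}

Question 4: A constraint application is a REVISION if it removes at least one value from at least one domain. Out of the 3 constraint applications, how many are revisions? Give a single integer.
Answer: 2

Derivation:
Constraint 1 (Z != Y) on D(Z)={3,4,6,8} D(Y)={4,6,7,8}: no change => not a revision
Constraint 2 (X < W) on D(X)={4,7,8} D(W)={6,7,8}: X {4,7,8}->{4,7} => REVISION
Constraint 3 (Y + X = Z) on D(Y)={4,6,7,8} D(X)={4,7} D(Z)={3,4,6,8}: Y {4,6,7,8}->{4}; X {4,7}->{4}; Z {3,4,6,8}->{8} => REVISION
Total revisions = 2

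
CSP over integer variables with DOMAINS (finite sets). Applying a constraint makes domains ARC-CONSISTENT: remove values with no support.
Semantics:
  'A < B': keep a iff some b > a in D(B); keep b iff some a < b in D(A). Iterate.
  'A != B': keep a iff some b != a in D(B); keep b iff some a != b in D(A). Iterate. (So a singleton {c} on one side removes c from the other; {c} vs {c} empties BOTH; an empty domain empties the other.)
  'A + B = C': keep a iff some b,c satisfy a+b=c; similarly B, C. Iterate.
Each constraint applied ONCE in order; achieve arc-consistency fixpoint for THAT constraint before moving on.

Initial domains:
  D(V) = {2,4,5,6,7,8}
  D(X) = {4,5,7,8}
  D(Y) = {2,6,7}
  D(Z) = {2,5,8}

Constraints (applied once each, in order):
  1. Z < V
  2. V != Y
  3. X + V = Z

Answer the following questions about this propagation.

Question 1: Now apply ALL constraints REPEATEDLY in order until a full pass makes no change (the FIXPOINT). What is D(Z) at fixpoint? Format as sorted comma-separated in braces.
Answer: {}

Derivation:
pass 0 (initial): D(Z)={2,5,8}
pass 1: V {2,4,5,6,7,8}->{}; X {4,5,7,8}->{}; Z {2,5,8}->{}
pass 2: Y {2,6,7}->{}
pass 3: no change
Fixpoint after 3 passes: D(Z) = {}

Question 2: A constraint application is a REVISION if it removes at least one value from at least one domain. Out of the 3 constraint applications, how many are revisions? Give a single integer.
Constraint 1 (Z < V) on D(Z)={2,5,8} D(V)={2,4,5,6,7,8}: Z {2,5,8}->{2,5}; V {2,4,5,6,7,8}->{4,5,6,7,8} => REVISION
Constraint 2 (V != Y) on D(V)={4,5,6,7,8} D(Y)={2,6,7}: no change => not a revision
Constraint 3 (X + V = Z) on D(X)={4,5,7,8} D(V)={4,5,6,7,8} D(Z)={2,5}: X {4,5,7,8}->{}; V {4,5,6,7,8}->{}; Z {2,5}->{} => REVISION
Total revisions = 2

Answer: 2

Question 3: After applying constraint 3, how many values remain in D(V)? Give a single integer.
Answer: 0

Derivation:
Constraint 1 (Z < V) on D(Z)={2,5,8} D(V)={2,4,5,6,7,8}: Z {2,5,8}->{2,5}; V {2,4,5,6,7,8}->{4,5,6,7,8}
Constraint 2 (V != Y) on D(V)={4,5,6,7,8} D(Y)={2,6,7}: no change
Constraint 3 (X + V = Z) on D(X)={4,5,7,8} D(V)={4,5,6,7,8} D(Z)={2,5}: X {4,5,7,8}->{}; V {4,5,6,7,8}->{}; Z {2,5}->{}
So after constraint 3: D(V)={}, size = 0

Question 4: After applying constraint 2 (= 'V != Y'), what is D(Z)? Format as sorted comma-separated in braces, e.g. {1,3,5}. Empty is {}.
Constraint 1 (Z < V) on D(Z)={2,5,8} D(V)={2,4,5,6,7,8}: Z {2,5,8}->{2,5}; V {2,4,5,6,7,8}->{4,5,6,7,8}
Constraint 2 (V != Y) on D(V)={4,5,6,7,8} D(Y)={2,6,7}: no change
So after constraint 2: D(Z) = {2,5}

Answer: {2,5}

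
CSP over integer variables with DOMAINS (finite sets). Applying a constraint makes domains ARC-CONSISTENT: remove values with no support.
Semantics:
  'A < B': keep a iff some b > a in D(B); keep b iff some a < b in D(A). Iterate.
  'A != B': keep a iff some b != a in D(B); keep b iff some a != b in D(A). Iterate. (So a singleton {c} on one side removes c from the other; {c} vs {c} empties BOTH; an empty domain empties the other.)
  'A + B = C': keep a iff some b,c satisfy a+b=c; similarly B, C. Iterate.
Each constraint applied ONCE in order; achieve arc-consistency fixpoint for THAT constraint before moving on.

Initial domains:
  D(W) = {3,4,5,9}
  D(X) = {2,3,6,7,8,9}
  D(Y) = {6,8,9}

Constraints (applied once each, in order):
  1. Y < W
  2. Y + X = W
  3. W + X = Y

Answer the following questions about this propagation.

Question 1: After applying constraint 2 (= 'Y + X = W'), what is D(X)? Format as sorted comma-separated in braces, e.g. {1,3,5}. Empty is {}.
Constraint 1 (Y < W) on D(Y)={6,8,9} D(W)={3,4,5,9}: Y {6,8,9}->{6,8}; W {3,4,5,9}->{9}
Constraint 2 (Y + X = W) on D(Y)={6,8} D(X)={2,3,6,7,8,9} D(W)={9}: Y {6,8}->{6}; X {2,3,6,7,8,9}->{3}
So after constraint 2: D(X) = {3}

Answer: {3}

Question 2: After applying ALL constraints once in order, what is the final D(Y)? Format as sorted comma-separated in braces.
Answer: {}

Derivation:
Constraint 1 (Y < W) on D(Y)={6,8,9} D(W)={3,4,5,9}: Y {6,8,9}->{6,8}; W {3,4,5,9}->{9}
Constraint 2 (Y + X = W) on D(Y)={6,8} D(X)={2,3,6,7,8,9} D(W)={9}: Y {6,8}->{6}; X {2,3,6,7,8,9}->{3}
Constraint 3 (W + X = Y) on D(W)={9} D(X)={3} D(Y)={6}: W {9}->{}; X {3}->{}; Y {6}->{}
So after all 3 constraints: D(Y) = {}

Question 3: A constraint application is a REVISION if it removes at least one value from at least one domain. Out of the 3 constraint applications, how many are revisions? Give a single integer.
Answer: 3

Derivation:
Constraint 1 (Y < W) on D(Y)={6,8,9} D(W)={3,4,5,9}: Y {6,8,9}->{6,8}; W {3,4,5,9}->{9} => REVISION
Constraint 2 (Y + X = W) on D(Y)={6,8} D(X)={2,3,6,7,8,9} D(W)={9}: Y {6,8}->{6}; X {2,3,6,7,8,9}->{3} => REVISION
Constraint 3 (W + X = Y) on D(W)={9} D(X)={3} D(Y)={6}: W {9}->{}; X {3}->{}; Y {6}->{} => REVISION
Total revisions = 3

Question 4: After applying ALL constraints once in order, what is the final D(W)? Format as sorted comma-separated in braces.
Constraint 1 (Y < W) on D(Y)={6,8,9} D(W)={3,4,5,9}: Y {6,8,9}->{6,8}; W {3,4,5,9}->{9}
Constraint 2 (Y + X = W) on D(Y)={6,8} D(X)={2,3,6,7,8,9} D(W)={9}: Y {6,8}->{6}; X {2,3,6,7,8,9}->{3}
Constraint 3 (W + X = Y) on D(W)={9} D(X)={3} D(Y)={6}: W {9}->{}; X {3}->{}; Y {6}->{}
So after all 3 constraints: D(W) = {}

Answer: {}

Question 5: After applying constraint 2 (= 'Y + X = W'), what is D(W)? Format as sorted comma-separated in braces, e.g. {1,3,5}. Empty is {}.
Constraint 1 (Y < W) on D(Y)={6,8,9} D(W)={3,4,5,9}: Y {6,8,9}->{6,8}; W {3,4,5,9}->{9}
Constraint 2 (Y + X = W) on D(Y)={6,8} D(X)={2,3,6,7,8,9} D(W)={9}: Y {6,8}->{6}; X {2,3,6,7,8,9}->{3}
So after constraint 2: D(W) = {9}

Answer: {9}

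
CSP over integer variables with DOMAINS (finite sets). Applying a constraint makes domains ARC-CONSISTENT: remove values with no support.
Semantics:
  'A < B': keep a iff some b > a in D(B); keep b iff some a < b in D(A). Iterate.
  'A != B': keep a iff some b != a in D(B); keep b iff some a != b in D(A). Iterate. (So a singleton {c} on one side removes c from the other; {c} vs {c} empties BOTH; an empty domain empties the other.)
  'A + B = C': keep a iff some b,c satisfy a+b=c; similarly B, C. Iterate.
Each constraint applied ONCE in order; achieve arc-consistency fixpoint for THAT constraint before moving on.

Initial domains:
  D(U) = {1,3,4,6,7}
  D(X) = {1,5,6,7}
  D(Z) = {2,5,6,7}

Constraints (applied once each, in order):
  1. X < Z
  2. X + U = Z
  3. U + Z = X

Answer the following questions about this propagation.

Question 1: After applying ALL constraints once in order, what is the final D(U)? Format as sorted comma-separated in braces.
Answer: {1,4}

Derivation:
Constraint 1 (X < Z) on D(X)={1,5,6,7} D(Z)={2,5,6,7}: X {1,5,6,7}->{1,5,6}
Constraint 2 (X + U = Z) on D(X)={1,5,6} D(U)={1,3,4,6,7} D(Z)={2,5,6,7}: U {1,3,4,6,7}->{1,4,6}
Constraint 3 (U + Z = X) on D(U)={1,4,6} D(Z)={2,5,6,7} D(X)={1,5,6}: U {1,4,6}->{1,4}; Z {2,5,6,7}->{2,5}; X {1,5,6}->{6}
So after all 3 constraints: D(U) = {1,4}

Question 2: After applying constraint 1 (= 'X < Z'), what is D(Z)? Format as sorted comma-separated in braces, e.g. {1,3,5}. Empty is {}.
Answer: {2,5,6,7}

Derivation:
Constraint 1 (X < Z) on D(X)={1,5,6,7} D(Z)={2,5,6,7}: X {1,5,6,7}->{1,5,6}
So after constraint 1: D(Z) = {2,5,6,7}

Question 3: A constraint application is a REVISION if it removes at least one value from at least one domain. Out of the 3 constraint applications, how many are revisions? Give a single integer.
Answer: 3

Derivation:
Constraint 1 (X < Z) on D(X)={1,5,6,7} D(Z)={2,5,6,7}: X {1,5,6,7}->{1,5,6} => REVISION
Constraint 2 (X + U = Z) on D(X)={1,5,6} D(U)={1,3,4,6,7} D(Z)={2,5,6,7}: U {1,3,4,6,7}->{1,4,6} => REVISION
Constraint 3 (U + Z = X) on D(U)={1,4,6} D(Z)={2,5,6,7} D(X)={1,5,6}: U {1,4,6}->{1,4}; Z {2,5,6,7}->{2,5}; X {1,5,6}->{6} => REVISION
Total revisions = 3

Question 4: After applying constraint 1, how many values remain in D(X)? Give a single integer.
Answer: 3

Derivation:
Constraint 1 (X < Z) on D(X)={1,5,6,7} D(Z)={2,5,6,7}: X {1,5,6,7}->{1,5,6}
So after constraint 1: D(X)={1,5,6}, size = 3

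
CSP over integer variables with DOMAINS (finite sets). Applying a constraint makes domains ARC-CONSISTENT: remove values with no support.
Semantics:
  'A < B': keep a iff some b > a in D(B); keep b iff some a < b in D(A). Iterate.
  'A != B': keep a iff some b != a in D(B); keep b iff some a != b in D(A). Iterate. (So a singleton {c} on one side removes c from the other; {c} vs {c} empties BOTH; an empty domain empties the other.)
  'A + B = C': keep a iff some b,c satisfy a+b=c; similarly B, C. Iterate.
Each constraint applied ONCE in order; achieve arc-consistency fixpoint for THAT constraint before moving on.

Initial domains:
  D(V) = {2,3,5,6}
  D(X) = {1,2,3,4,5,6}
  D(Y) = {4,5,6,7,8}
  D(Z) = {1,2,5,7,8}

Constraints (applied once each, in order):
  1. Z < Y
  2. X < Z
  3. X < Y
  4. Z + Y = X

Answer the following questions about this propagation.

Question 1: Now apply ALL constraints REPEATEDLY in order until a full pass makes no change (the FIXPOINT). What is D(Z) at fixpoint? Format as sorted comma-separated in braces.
pass 0 (initial): D(Z)={1,2,5,7,8}
pass 1: X {1,2,3,4,5,6}->{6}; Y {4,5,6,7,8}->{4}; Z {1,2,5,7,8}->{2}
pass 2: X {6}->{}; Y {4}->{}; Z {2}->{}
pass 3: no change
Fixpoint after 3 passes: D(Z) = {}

Answer: {}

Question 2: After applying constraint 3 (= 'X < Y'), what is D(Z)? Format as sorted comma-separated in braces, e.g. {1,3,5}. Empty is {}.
Answer: {2,5,7}

Derivation:
Constraint 1 (Z < Y) on D(Z)={1,2,5,7,8} D(Y)={4,5,6,7,8}: Z {1,2,5,7,8}->{1,2,5,7}
Constraint 2 (X < Z) on D(X)={1,2,3,4,5,6} D(Z)={1,2,5,7}: Z {1,2,5,7}->{2,5,7}
Constraint 3 (X < Y) on D(X)={1,2,3,4,5,6} D(Y)={4,5,6,7,8}: no change
So after constraint 3: D(Z) = {2,5,7}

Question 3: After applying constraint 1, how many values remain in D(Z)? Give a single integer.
Answer: 4

Derivation:
Constraint 1 (Z < Y) on D(Z)={1,2,5,7,8} D(Y)={4,5,6,7,8}: Z {1,2,5,7,8}->{1,2,5,7}
So after constraint 1: D(Z)={1,2,5,7}, size = 4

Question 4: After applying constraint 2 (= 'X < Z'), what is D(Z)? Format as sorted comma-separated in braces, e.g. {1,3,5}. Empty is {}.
Constraint 1 (Z < Y) on D(Z)={1,2,5,7,8} D(Y)={4,5,6,7,8}: Z {1,2,5,7,8}->{1,2,5,7}
Constraint 2 (X < Z) on D(X)={1,2,3,4,5,6} D(Z)={1,2,5,7}: Z {1,2,5,7}->{2,5,7}
So after constraint 2: D(Z) = {2,5,7}

Answer: {2,5,7}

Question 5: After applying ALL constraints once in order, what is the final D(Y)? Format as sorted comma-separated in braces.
Constraint 1 (Z < Y) on D(Z)={1,2,5,7,8} D(Y)={4,5,6,7,8}: Z {1,2,5,7,8}->{1,2,5,7}
Constraint 2 (X < Z) on D(X)={1,2,3,4,5,6} D(Z)={1,2,5,7}: Z {1,2,5,7}->{2,5,7}
Constraint 3 (X < Y) on D(X)={1,2,3,4,5,6} D(Y)={4,5,6,7,8}: no change
Constraint 4 (Z + Y = X) on D(Z)={2,5,7} D(Y)={4,5,6,7,8} D(X)={1,2,3,4,5,6}: Z {2,5,7}->{2}; Y {4,5,6,7,8}->{4}; X {1,2,3,4,5,6}->{6}
So after all 4 constraints: D(Y) = {4}

Answer: {4}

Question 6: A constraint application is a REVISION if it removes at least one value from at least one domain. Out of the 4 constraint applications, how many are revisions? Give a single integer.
Constraint 1 (Z < Y) on D(Z)={1,2,5,7,8} D(Y)={4,5,6,7,8}: Z {1,2,5,7,8}->{1,2,5,7} => REVISION
Constraint 2 (X < Z) on D(X)={1,2,3,4,5,6} D(Z)={1,2,5,7}: Z {1,2,5,7}->{2,5,7} => REVISION
Constraint 3 (X < Y) on D(X)={1,2,3,4,5,6} D(Y)={4,5,6,7,8}: no change => not a revision
Constraint 4 (Z + Y = X) on D(Z)={2,5,7} D(Y)={4,5,6,7,8} D(X)={1,2,3,4,5,6}: Z {2,5,7}->{2}; Y {4,5,6,7,8}->{4}; X {1,2,3,4,5,6}->{6} => REVISION
Total revisions = 3

Answer: 3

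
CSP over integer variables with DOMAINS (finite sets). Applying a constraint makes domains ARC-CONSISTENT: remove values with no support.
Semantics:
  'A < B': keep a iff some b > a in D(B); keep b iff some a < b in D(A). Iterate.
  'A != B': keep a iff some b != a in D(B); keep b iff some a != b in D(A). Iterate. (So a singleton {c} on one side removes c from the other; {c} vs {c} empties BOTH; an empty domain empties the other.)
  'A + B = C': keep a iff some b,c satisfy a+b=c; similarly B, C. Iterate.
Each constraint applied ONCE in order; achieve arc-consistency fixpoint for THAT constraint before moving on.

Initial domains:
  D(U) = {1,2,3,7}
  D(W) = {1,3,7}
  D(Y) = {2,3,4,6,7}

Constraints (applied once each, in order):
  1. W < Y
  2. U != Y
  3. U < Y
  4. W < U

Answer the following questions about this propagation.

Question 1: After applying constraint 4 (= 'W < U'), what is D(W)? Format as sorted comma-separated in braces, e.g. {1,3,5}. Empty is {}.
Answer: {1}

Derivation:
Constraint 1 (W < Y) on D(W)={1,3,7} D(Y)={2,3,4,6,7}: W {1,3,7}->{1,3}
Constraint 2 (U != Y) on D(U)={1,2,3,7} D(Y)={2,3,4,6,7}: no change
Constraint 3 (U < Y) on D(U)={1,2,3,7} D(Y)={2,3,4,6,7}: U {1,2,3,7}->{1,2,3}
Constraint 4 (W < U) on D(W)={1,3} D(U)={1,2,3}: W {1,3}->{1}; U {1,2,3}->{2,3}
So after constraint 4: D(W) = {1}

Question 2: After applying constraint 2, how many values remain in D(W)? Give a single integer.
Answer: 2

Derivation:
Constraint 1 (W < Y) on D(W)={1,3,7} D(Y)={2,3,4,6,7}: W {1,3,7}->{1,3}
Constraint 2 (U != Y) on D(U)={1,2,3,7} D(Y)={2,3,4,6,7}: no change
So after constraint 2: D(W)={1,3}, size = 2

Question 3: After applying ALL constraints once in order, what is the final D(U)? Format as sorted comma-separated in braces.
Answer: {2,3}

Derivation:
Constraint 1 (W < Y) on D(W)={1,3,7} D(Y)={2,3,4,6,7}: W {1,3,7}->{1,3}
Constraint 2 (U != Y) on D(U)={1,2,3,7} D(Y)={2,3,4,6,7}: no change
Constraint 3 (U < Y) on D(U)={1,2,3,7} D(Y)={2,3,4,6,7}: U {1,2,3,7}->{1,2,3}
Constraint 4 (W < U) on D(W)={1,3} D(U)={1,2,3}: W {1,3}->{1}; U {1,2,3}->{2,3}
So after all 4 constraints: D(U) = {2,3}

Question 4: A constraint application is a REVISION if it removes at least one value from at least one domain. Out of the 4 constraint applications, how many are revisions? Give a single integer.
Constraint 1 (W < Y) on D(W)={1,3,7} D(Y)={2,3,4,6,7}: W {1,3,7}->{1,3} => REVISION
Constraint 2 (U != Y) on D(U)={1,2,3,7} D(Y)={2,3,4,6,7}: no change => not a revision
Constraint 3 (U < Y) on D(U)={1,2,3,7} D(Y)={2,3,4,6,7}: U {1,2,3,7}->{1,2,3} => REVISION
Constraint 4 (W < U) on D(W)={1,3} D(U)={1,2,3}: W {1,3}->{1}; U {1,2,3}->{2,3} => REVISION
Total revisions = 3

Answer: 3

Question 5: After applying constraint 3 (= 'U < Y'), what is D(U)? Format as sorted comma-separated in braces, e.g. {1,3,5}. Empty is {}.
Answer: {1,2,3}

Derivation:
Constraint 1 (W < Y) on D(W)={1,3,7} D(Y)={2,3,4,6,7}: W {1,3,7}->{1,3}
Constraint 2 (U != Y) on D(U)={1,2,3,7} D(Y)={2,3,4,6,7}: no change
Constraint 3 (U < Y) on D(U)={1,2,3,7} D(Y)={2,3,4,6,7}: U {1,2,3,7}->{1,2,3}
So after constraint 3: D(U) = {1,2,3}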